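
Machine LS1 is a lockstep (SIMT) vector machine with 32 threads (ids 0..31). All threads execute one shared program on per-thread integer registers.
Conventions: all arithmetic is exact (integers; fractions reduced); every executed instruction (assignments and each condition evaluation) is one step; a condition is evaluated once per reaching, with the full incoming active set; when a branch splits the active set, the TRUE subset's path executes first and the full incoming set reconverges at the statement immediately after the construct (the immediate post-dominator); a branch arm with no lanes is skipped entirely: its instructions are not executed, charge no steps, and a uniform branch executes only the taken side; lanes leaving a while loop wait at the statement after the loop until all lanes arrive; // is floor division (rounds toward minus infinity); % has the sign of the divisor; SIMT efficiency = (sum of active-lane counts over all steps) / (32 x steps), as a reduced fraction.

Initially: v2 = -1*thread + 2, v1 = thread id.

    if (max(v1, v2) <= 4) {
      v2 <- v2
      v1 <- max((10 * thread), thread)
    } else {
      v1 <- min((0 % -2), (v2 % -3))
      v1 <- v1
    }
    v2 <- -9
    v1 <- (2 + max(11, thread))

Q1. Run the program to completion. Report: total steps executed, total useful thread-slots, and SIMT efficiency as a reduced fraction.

Answer: 7 steps, 160 useful, 5/7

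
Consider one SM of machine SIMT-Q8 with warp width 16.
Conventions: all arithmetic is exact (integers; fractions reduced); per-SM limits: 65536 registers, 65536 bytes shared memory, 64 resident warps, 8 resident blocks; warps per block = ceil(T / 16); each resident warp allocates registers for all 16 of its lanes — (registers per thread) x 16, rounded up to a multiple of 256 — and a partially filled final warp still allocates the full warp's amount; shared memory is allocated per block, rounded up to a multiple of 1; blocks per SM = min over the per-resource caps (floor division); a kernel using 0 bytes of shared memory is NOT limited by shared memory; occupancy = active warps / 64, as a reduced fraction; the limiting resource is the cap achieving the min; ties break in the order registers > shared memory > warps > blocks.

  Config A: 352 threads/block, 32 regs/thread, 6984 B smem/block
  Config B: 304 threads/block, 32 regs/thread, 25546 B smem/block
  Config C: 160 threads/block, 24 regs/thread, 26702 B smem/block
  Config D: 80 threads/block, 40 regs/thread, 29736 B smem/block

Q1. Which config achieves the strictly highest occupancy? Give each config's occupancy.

occupancies: A 11/16, B 19/32, C 5/16, D 5/32

Answer: A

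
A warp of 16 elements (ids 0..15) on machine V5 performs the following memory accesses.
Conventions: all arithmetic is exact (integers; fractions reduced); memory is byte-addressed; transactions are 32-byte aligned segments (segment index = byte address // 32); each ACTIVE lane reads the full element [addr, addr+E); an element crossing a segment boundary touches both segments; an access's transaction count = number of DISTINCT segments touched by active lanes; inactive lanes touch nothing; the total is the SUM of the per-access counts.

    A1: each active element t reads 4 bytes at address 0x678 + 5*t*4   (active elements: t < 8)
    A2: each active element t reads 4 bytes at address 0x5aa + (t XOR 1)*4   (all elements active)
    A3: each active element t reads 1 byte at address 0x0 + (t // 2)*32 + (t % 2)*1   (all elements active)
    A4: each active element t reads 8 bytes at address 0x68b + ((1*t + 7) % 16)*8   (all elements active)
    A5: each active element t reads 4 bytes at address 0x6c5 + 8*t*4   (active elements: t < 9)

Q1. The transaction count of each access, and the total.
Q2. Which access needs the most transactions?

A1: 6 transactions
A2: 3 transactions
A3: 8 transactions
A4: 5 transactions
A5: 9 transactions

Answer: 6,3,8,5,9; total 31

Answer: A5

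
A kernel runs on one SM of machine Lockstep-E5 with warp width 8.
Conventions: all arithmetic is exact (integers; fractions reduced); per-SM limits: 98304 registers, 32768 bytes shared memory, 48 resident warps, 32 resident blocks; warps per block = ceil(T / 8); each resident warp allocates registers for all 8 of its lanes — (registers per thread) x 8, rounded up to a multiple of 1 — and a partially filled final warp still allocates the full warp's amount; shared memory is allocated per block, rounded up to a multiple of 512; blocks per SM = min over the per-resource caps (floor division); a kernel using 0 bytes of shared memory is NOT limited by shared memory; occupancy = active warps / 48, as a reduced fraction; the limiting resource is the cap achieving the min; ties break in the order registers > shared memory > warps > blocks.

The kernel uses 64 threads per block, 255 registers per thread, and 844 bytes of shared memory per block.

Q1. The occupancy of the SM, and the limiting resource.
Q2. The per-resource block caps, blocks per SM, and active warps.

Answer: occupancy 1, limited by registers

registers: 6 blocks
shared memory: 32 blocks
warps: 6 blocks
blocks: 32 blocks

Answer: 6 blocks, 48 active warps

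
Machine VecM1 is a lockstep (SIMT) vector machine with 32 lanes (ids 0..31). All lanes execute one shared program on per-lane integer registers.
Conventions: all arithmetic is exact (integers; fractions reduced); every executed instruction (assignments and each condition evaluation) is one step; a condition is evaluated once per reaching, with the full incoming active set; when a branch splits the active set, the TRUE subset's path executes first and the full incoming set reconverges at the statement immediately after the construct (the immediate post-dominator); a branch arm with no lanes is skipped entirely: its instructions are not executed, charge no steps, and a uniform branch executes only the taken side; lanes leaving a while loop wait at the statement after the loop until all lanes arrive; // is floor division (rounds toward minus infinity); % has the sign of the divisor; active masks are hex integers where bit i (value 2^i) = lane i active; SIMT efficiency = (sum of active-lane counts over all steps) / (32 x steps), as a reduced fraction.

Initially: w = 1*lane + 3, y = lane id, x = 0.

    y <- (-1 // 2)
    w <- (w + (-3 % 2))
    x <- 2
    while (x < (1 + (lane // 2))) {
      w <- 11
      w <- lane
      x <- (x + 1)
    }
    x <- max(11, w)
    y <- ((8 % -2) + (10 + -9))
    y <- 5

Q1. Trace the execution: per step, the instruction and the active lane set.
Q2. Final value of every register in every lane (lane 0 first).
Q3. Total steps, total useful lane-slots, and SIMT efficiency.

step 0: y <- (-1 // 2)               0xffffffff
step 1: w <- (w + (-3 % 2))          0xffffffff
step 2: x <- 2                       0xffffffff
step 3: eval (x < (1 + (lane // 2))) 0xffffffff
step 4: w <- 11                      0xfffffff0
step 5: w <- lane                    0xfffffff0
step 6: x <- (x + 1)                 0xfffffff0
step 7: eval (x < (1 + (lane // 2))) 0xfffffff0
step 8: w <- 11                      0xffffffc0
step 9: w <- lane                    0xffffffc0
step 10: x <- (x + 1)                 0xffffffc0
step 11: eval (x < (1 + (lane // 2))) 0xffffffc0
step 12: w <- 11                      0xffffff00
step 13: w <- lane                    0xffffff00
step 14: x <- (x + 1)                 0xffffff00
step 15: eval (x < (1 + (lane // 2))) 0xffffff00
step 16: w <- 11                      0xfffffc00
step 17: w <- lane                    0xfffffc00
step 18: x <- (x + 1)                 0xfffffc00
step 19: eval (x < (1 + (lane // 2))) 0xfffffc00
step 20: w <- 11                      0xfffff000
step 21: w <- lane                    0xfffff000
step 22: x <- (x + 1)                 0xfffff000
step 23: eval (x < (1 + (lane // 2))) 0xfffff000
step 24: w <- 11                      0xffffc000
step 25: w <- lane                    0xffffc000
step 26: x <- (x + 1)                 0xffffc000
step 27: eval (x < (1 + (lane // 2))) 0xffffc000
step 28: w <- 11                      0xffff0000
step 29: w <- lane                    0xffff0000
step 30: x <- (x + 1)                 0xffff0000
step 31: eval (x < (1 + (lane // 2))) 0xffff0000
step 32: w <- 11                      0xfffc0000
step 33: w <- lane                    0xfffc0000
step 34: x <- (x + 1)                 0xfffc0000
step 35: eval (x < (1 + (lane // 2))) 0xfffc0000
step 36: w <- 11                      0xfff00000
step 37: w <- lane                    0xfff00000
step 38: x <- (x + 1)                 0xfff00000
step 39: eval (x < (1 + (lane // 2))) 0xfff00000
step 40: w <- 11                      0xffc00000
step 41: w <- lane                    0xffc00000
step 42: x <- (x + 1)                 0xffc00000
step 43: eval (x < (1 + (lane // 2))) 0xffc00000
step 44: w <- 11                      0xff000000
step 45: w <- lane                    0xff000000
step 46: x <- (x + 1)                 0xff000000
step 47: eval (x < (1 + (lane // 2))) 0xff000000
step 48: w <- 11                      0xfc000000
step 49: w <- lane                    0xfc000000
step 50: x <- (x + 1)                 0xfc000000
step 51: eval (x < (1 + (lane // 2))) 0xfc000000
step 52: w <- 11                      0xf0000000
step 53: w <- lane                    0xf0000000
step 54: x <- (x + 1)                 0xf0000000
step 55: eval (x < (1 + (lane // 2))) 0xf0000000
step 56: w <- 11                      0xc0000000
step 57: w <- lane                    0xc0000000
step 58: x <- (x + 1)                 0xc0000000
step 59: eval (x < (1 + (lane // 2))) 0xc0000000
step 60: x <- max(11, w)              0xffffffff
step 61: y <- ((8 % -2) + (10 + -9))  0xffffffff
step 62: y <- 5                       0xffffffff

Answer: 63 steps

w: 4,5,6,7,4,5,6,7,8,9,10,11,12,13,14,15,16,17,18,19,20,21,22,23,24,25,26,27,28,29,30,31
y: 5,5,5,5,5,5,5,5,5,5,5,5,5,5,5,5,5,5,5,5,5,5,5,5,5,5,5,5,5,5,5,5
x: 11,11,11,11,11,11,11,11,11,11,11,11,12,13,14,15,16,17,18,19,20,21,22,23,24,25,26,27,28,29,30,31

steps = 63; useful = 1064; efficiency = 1064/2016 = 19/36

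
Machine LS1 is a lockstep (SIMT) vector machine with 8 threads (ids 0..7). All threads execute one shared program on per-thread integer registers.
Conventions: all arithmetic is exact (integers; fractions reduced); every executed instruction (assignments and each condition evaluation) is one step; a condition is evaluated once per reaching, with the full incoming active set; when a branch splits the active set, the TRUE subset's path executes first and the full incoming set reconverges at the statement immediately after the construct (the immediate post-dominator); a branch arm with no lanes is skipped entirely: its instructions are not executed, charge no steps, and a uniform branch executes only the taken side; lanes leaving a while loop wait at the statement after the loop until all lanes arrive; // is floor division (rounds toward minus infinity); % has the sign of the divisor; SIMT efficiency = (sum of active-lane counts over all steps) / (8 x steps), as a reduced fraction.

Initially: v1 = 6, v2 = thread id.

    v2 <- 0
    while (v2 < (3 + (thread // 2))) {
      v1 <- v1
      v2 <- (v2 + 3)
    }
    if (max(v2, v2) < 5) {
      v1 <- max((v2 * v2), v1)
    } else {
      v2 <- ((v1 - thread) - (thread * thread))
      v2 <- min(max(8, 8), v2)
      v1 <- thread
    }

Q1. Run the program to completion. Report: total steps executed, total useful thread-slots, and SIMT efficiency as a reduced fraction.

Answer: 13 steps, 86 useful, 43/52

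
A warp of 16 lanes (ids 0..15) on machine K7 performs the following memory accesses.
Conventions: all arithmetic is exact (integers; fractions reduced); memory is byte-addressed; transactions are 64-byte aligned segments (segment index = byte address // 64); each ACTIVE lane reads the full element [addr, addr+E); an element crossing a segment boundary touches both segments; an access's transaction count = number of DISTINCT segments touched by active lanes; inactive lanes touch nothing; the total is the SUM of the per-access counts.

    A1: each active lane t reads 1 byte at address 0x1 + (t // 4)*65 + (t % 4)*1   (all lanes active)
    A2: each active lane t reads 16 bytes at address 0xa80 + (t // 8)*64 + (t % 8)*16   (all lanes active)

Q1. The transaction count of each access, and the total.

A1: 4 transactions
A2: 3 transactions

Answer: 4,3; total 7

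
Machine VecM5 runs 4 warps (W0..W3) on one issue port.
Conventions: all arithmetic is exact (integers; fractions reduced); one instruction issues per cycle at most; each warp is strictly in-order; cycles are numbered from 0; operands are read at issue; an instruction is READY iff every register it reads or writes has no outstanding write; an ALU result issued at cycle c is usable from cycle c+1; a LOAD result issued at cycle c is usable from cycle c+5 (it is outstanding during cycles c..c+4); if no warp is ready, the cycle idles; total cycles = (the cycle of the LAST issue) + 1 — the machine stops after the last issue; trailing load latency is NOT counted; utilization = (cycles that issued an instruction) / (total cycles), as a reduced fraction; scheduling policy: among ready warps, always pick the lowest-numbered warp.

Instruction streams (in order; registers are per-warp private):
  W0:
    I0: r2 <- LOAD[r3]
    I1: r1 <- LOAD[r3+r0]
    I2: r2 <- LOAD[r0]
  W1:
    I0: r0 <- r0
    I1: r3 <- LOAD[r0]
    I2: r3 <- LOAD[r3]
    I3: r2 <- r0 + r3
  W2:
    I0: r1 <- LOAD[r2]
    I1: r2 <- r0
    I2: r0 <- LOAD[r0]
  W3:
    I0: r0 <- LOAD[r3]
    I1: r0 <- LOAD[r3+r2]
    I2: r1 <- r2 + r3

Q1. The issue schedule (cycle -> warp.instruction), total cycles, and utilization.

cycle 0: W0.I0
cycle 1: W0.I1
cycle 2: W1.I0
cycle 3: W1.I1
cycle 4: W2.I0
cycle 5: W0.I2
cycle 6: W2.I1
cycle 7: W2.I2
cycle 8: W1.I2
cycle 9: W3.I0
cycle 10: idle
cycle 11: idle
cycle 12: idle
cycle 13: W1.I3
cycle 14: W3.I1
cycle 15: W3.I2

Answer: 16 cycles, utilization 13/16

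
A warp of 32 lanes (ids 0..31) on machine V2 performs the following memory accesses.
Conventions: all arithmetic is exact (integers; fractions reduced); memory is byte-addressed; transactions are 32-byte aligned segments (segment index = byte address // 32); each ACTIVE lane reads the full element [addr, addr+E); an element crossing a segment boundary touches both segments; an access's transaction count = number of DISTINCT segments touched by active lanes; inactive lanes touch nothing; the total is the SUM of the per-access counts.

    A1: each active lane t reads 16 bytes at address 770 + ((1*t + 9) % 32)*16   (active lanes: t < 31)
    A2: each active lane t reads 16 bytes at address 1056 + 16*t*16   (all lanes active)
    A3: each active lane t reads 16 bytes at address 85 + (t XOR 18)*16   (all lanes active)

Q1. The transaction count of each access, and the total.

A1: 17 transactions
A2: 32 transactions
A3: 17 transactions

Answer: 17,32,17; total 66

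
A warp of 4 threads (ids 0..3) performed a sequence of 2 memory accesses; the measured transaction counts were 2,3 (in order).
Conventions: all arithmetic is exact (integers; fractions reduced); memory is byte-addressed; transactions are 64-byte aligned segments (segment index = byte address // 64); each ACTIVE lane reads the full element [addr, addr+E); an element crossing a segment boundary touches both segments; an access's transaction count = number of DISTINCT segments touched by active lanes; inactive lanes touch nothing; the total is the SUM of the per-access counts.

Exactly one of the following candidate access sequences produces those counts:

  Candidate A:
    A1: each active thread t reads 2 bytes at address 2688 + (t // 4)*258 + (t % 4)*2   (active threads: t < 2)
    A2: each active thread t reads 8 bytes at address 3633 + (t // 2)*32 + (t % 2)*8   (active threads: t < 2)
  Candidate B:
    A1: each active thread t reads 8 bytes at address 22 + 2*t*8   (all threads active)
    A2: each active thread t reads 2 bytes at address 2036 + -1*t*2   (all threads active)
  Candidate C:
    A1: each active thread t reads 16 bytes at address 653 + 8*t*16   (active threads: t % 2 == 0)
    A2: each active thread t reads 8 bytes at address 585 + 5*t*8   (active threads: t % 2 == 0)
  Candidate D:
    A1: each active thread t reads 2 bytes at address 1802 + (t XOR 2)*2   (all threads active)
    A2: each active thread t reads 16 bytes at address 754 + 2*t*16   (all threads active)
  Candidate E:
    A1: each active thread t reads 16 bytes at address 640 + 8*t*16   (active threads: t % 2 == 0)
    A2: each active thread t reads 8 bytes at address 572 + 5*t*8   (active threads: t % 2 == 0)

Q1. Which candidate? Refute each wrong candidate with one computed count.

A: A1 gives 1 transaction, not 2
B: A2 gives 1 transaction, not 3
C: A2 gives 2 transactions, not 3
D: A1 gives 1 transaction, not 2
E: all counts match (2,3)

Answer: E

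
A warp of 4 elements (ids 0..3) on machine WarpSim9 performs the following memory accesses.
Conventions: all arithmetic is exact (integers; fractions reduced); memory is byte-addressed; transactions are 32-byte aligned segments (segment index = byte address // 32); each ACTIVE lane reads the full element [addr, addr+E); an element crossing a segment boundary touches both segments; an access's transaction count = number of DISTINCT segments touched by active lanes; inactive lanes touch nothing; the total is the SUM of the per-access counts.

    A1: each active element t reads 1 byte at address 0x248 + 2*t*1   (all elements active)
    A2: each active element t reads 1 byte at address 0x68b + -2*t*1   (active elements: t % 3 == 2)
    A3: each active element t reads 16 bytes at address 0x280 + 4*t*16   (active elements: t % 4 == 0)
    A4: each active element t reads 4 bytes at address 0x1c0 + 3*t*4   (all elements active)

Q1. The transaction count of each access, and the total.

A1: 1 transaction
A2: 1 transaction
A3: 1 transaction
A4: 2 transactions

Answer: 1,1,1,2; total 5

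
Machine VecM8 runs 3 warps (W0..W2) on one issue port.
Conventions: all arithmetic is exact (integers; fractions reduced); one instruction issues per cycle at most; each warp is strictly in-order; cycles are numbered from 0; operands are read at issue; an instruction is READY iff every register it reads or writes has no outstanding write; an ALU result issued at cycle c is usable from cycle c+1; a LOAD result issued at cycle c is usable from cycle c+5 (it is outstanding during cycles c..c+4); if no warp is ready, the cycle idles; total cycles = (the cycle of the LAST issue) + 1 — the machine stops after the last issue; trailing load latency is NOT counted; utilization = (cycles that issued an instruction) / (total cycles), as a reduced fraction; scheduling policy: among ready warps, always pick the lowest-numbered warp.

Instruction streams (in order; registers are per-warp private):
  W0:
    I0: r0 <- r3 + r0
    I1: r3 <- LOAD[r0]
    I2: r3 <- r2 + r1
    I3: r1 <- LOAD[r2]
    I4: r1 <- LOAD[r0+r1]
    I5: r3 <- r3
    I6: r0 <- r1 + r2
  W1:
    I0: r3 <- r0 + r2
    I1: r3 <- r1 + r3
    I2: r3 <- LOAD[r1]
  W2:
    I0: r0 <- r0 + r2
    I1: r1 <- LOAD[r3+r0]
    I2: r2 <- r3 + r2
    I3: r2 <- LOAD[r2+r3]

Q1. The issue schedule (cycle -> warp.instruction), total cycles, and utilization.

cycle 0: W0.I0
cycle 1: W0.I1
cycle 2: W1.I0
cycle 3: W1.I1
cycle 4: W1.I2
cycle 5: W2.I0
cycle 6: W0.I2
cycle 7: W0.I3
cycle 8: W2.I1
cycle 9: W2.I2
cycle 10: W2.I3
cycle 11: idle
cycle 12: W0.I4
cycle 13: W0.I5
cycle 14: idle
cycle 15: idle
cycle 16: idle
cycle 17: W0.I6

Answer: 18 cycles, utilization 7/9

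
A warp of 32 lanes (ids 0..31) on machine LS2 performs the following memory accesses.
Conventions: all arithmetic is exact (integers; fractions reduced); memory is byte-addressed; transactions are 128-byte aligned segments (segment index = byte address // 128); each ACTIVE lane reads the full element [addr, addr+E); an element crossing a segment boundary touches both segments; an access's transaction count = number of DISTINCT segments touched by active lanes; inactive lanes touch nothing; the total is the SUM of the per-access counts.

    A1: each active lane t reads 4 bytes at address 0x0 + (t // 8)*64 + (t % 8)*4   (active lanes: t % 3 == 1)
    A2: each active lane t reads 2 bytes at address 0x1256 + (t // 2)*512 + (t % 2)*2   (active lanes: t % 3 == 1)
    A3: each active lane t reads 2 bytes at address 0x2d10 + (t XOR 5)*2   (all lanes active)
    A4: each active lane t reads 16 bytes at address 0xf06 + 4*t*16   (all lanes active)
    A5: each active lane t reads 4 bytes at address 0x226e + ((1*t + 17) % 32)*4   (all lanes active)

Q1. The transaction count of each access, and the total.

A1: 2 transactions
A2: 11 transactions
A3: 1 transaction
A4: 16 transactions
A5: 2 transactions

Answer: 2,11,1,16,2; total 32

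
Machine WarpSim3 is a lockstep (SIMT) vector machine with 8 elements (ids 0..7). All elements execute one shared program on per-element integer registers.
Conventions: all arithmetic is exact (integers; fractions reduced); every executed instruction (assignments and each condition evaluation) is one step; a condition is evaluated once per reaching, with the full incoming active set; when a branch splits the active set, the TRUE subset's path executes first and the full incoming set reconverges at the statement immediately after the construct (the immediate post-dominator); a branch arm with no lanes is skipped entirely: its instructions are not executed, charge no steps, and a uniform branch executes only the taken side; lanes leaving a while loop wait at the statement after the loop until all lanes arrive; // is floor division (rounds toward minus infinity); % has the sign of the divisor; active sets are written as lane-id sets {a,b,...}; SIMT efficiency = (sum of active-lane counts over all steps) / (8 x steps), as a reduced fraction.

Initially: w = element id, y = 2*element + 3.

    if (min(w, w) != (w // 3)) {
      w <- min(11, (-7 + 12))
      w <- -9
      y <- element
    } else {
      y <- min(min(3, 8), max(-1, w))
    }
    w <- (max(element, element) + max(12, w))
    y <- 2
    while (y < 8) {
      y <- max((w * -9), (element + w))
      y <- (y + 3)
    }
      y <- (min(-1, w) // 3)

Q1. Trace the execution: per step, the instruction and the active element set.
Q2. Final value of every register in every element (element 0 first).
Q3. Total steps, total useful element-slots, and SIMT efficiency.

step 0: eval (min(w, w) != (w // 3)) {0,1,2,3,4,5,6,7}
step 1: w <- min(11, (-7 + 12))      {1,2,3,4,5,6,7}
step 2: w <- -9                      {1,2,3,4,5,6,7}
step 3: y <- element                 {1,2,3,4,5,6,7}
step 4: y <- min(min(3, 8), max(-1, w)) {0}
step 5: w <- (max(element, element) + max(12, w)) {0,1,2,3,4,5,6,7}
step 6: y <- 2                       {0,1,2,3,4,5,6,7}
step 7: eval (y < 8)                 {0,1,2,3,4,5,6,7}
step 8: y <- max((w * -9), (element + w)) {0,1,2,3,4,5,6,7}
step 9: y <- (y + 3)                 {0,1,2,3,4,5,6,7}
step 10: eval (y < 8)                 {0,1,2,3,4,5,6,7}
step 11: y <- (min(-1, w) // 3)       {0,1,2,3,4,5,6,7}

Answer: 12 steps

w: 12,13,14,15,16,17,18,19
y: -1,-1,-1,-1,-1,-1,-1,-1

steps = 12; useful = 86; efficiency = 86/96 = 43/48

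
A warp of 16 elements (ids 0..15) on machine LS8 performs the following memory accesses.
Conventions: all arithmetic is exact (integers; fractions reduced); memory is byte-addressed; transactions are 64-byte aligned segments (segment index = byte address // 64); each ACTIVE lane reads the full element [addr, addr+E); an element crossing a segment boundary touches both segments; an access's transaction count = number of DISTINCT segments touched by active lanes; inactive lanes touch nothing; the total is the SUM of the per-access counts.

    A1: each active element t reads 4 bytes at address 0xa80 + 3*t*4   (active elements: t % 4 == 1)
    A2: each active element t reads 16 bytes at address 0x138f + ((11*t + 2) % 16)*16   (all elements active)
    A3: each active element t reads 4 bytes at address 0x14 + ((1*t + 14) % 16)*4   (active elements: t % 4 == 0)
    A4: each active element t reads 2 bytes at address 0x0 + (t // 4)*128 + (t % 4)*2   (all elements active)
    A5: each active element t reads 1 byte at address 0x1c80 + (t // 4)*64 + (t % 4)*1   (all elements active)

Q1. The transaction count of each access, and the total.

A1: 3 transactions
A2: 5 transactions
A3: 2 transactions
A4: 4 transactions
A5: 4 transactions

Answer: 3,5,2,4,4; total 18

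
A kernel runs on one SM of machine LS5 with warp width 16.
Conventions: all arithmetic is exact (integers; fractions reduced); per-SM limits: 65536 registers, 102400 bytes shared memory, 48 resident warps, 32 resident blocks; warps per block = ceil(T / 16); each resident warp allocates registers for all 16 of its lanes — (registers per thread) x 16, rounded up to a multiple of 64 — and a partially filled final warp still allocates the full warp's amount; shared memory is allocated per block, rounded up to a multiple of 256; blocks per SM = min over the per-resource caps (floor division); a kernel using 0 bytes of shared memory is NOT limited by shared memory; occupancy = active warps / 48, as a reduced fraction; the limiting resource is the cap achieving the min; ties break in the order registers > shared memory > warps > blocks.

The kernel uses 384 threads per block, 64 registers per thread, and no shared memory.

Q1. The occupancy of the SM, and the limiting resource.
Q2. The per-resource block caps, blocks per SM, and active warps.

Answer: occupancy 1, limited by registers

registers: 2 blocks
shared memory: no limit (kernel uses none)
warps: 2 blocks
blocks: 32 blocks

Answer: 2 blocks, 48 active warps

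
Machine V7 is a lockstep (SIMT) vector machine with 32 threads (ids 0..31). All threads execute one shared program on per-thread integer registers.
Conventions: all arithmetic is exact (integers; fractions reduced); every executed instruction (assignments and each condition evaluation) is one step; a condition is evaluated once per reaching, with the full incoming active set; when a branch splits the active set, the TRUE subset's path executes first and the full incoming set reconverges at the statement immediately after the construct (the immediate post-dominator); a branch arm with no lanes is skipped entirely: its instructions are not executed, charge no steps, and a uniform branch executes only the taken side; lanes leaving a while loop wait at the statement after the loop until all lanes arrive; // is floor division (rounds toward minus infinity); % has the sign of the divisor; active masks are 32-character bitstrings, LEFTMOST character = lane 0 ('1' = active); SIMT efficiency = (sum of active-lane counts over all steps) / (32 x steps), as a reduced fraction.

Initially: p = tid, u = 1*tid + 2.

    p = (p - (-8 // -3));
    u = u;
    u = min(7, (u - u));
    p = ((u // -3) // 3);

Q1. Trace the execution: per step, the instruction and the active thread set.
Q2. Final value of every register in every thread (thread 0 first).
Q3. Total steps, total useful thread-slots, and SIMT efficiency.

step 0: p <- (p - (-8 // -3))        11111111111111111111111111111111
step 1: u <- u                       11111111111111111111111111111111
step 2: u <- min(7, (u - u))         11111111111111111111111111111111
step 3: p <- ((u // -3) // 3)        11111111111111111111111111111111

Answer: 4 steps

p: 0,0,0,0,0,0,0,0,0,0,0,0,0,0,0,0,0,0,0,0,0,0,0,0,0,0,0,0,0,0,0,0
u: 0,0,0,0,0,0,0,0,0,0,0,0,0,0,0,0,0,0,0,0,0,0,0,0,0,0,0,0,0,0,0,0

steps = 4; useful = 128; efficiency = 128/128 = 1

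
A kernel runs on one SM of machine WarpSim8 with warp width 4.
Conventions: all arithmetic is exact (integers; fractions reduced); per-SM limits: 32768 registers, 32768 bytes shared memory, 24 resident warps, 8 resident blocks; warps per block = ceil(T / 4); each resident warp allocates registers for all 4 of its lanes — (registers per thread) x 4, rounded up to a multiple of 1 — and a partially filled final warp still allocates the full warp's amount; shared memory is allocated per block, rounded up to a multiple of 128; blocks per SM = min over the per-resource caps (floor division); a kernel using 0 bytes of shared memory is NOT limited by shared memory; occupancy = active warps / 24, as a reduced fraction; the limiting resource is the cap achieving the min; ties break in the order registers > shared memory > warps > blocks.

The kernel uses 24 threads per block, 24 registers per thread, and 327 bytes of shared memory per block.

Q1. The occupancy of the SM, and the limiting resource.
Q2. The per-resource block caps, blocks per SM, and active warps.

Answer: occupancy 1, limited by warps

registers: 56 blocks
shared memory: 85 blocks
warps: 4 blocks
blocks: 8 blocks

Answer: 4 blocks, 24 active warps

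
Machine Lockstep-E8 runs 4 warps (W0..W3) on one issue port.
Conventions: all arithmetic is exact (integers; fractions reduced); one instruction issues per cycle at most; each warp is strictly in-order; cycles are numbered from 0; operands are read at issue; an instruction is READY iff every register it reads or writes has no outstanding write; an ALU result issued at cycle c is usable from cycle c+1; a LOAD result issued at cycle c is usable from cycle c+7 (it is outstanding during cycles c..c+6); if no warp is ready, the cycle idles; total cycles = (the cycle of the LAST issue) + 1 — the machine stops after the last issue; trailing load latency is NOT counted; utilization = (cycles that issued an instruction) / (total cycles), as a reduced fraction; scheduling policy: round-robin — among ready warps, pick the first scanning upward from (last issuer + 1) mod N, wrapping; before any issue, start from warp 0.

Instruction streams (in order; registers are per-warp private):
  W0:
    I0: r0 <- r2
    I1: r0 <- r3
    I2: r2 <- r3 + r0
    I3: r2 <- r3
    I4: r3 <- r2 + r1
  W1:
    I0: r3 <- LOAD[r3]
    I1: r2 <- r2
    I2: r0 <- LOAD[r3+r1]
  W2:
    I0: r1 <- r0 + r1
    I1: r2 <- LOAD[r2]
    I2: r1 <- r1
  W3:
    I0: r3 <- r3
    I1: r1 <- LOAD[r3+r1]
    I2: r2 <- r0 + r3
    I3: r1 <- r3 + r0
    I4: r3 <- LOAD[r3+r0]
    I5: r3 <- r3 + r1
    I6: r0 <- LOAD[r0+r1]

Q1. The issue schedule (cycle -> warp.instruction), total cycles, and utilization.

cycle 0: W0.I0
cycle 1: W1.I0
cycle 2: W2.I0
cycle 3: W3.I0
cycle 4: W0.I1
cycle 5: W1.I1
cycle 6: W2.I1
cycle 7: W3.I1
cycle 8: W0.I2
cycle 9: W1.I2
cycle 10: W2.I2
cycle 11: W3.I2
cycle 12: W0.I3
cycle 13: W0.I4
cycle 14: W3.I3
cycle 15: W3.I4
cycle 16: idle
cycle 17: idle
cycle 18: idle
cycle 19: idle
cycle 20: idle
cycle 21: idle
cycle 22: W3.I5
cycle 23: W3.I6

Answer: 24 cycles, utilization 3/4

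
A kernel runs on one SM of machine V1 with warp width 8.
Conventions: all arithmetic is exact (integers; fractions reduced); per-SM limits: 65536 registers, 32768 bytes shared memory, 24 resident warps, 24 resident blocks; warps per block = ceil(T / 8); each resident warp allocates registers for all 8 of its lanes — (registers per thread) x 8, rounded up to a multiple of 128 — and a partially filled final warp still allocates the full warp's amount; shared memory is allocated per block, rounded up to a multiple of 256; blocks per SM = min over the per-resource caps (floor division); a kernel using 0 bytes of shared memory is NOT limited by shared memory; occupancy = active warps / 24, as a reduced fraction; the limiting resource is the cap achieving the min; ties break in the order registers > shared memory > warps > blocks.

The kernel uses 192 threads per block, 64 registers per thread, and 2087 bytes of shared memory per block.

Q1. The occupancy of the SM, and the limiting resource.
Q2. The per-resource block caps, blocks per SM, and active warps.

Answer: occupancy 1, limited by warps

registers: 5 blocks
shared memory: 14 blocks
warps: 1 block
blocks: 24 blocks

Answer: 1 block, 24 active warps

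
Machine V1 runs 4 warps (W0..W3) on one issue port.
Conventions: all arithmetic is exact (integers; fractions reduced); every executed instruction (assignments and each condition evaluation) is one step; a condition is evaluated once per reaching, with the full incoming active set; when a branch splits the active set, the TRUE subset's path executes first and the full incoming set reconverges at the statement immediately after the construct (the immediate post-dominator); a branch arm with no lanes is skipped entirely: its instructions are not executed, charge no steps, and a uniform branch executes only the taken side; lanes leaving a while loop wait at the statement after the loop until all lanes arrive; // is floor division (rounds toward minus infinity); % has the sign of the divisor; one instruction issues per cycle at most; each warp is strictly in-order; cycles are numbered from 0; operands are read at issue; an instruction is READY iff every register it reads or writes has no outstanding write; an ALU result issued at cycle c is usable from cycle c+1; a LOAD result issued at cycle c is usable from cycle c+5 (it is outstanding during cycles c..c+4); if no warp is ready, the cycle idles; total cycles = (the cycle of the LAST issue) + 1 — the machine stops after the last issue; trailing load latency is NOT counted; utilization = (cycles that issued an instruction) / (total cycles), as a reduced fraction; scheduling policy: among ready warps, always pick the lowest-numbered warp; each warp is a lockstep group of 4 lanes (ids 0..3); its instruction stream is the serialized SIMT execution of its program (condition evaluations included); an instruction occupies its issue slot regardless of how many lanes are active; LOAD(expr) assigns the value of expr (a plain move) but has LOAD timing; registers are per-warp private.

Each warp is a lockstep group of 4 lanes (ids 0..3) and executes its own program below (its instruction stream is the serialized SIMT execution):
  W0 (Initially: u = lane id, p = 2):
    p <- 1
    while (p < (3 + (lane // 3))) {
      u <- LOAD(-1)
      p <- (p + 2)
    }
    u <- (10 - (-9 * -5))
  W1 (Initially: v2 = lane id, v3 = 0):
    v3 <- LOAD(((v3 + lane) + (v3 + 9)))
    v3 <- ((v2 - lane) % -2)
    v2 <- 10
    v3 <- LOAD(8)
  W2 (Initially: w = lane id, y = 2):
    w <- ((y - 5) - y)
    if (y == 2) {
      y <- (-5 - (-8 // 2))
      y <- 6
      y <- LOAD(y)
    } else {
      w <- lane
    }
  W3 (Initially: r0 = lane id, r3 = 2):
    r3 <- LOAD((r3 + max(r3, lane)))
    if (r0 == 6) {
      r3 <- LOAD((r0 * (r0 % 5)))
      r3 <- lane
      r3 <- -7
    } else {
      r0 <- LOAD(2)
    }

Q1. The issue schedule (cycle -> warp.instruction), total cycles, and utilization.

cycle 0: W0.I0
cycle 1: W0.I1
cycle 2: W0.I2
cycle 3: W0.I3
cycle 4: W0.I4
cycle 5: W1.I0
cycle 6: W2.I0
cycle 7: W0.I5
cycle 8: W0.I6
cycle 9: W0.I7
cycle 10: W1.I1
cycle 11: W1.I2
cycle 12: W0.I8
cycle 13: W1.I3
cycle 14: W2.I1
cycle 15: W2.I2
cycle 16: W2.I3
cycle 17: W2.I4
cycle 18: W3.I0
cycle 19: W3.I1
cycle 20: W3.I2

Answer: 21 cycles, utilization 1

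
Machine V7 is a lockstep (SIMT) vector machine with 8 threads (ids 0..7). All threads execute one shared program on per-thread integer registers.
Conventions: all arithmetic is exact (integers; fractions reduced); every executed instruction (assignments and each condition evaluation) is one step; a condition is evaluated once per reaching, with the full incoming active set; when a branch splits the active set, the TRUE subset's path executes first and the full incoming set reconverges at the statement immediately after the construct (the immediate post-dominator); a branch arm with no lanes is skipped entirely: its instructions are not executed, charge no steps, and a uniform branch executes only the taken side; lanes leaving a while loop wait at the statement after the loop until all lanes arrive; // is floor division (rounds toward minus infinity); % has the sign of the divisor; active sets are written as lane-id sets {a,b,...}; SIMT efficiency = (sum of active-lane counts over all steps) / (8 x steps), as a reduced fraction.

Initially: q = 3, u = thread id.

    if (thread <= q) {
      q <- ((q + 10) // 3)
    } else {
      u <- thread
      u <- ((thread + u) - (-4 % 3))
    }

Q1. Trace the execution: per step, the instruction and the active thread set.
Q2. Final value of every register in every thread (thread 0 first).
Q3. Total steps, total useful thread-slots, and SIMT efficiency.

step 0: eval (thread <= q)           {0,1,2,3,4,5,6,7}
step 1: q <- ((q + 10) // 3)         {0,1,2,3}
step 2: u <- thread                  {4,5,6,7}
step 3: u <- ((thread + u) - (-4 % 3)) {4,5,6,7}

Answer: 4 steps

q: 4,4,4,4,3,3,3,3
u: 0,1,2,3,6,8,10,12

steps = 4; useful = 20; efficiency = 20/32 = 5/8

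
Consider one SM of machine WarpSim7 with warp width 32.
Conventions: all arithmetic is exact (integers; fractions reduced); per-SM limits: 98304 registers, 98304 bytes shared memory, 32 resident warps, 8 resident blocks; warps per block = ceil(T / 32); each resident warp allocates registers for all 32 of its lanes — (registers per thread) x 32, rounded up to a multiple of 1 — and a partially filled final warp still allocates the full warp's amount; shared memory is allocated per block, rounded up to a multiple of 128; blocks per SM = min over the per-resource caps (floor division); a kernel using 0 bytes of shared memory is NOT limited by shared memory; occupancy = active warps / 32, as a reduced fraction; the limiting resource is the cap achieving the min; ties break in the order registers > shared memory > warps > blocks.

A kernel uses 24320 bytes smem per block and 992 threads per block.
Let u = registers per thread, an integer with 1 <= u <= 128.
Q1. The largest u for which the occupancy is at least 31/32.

Answer: u = 99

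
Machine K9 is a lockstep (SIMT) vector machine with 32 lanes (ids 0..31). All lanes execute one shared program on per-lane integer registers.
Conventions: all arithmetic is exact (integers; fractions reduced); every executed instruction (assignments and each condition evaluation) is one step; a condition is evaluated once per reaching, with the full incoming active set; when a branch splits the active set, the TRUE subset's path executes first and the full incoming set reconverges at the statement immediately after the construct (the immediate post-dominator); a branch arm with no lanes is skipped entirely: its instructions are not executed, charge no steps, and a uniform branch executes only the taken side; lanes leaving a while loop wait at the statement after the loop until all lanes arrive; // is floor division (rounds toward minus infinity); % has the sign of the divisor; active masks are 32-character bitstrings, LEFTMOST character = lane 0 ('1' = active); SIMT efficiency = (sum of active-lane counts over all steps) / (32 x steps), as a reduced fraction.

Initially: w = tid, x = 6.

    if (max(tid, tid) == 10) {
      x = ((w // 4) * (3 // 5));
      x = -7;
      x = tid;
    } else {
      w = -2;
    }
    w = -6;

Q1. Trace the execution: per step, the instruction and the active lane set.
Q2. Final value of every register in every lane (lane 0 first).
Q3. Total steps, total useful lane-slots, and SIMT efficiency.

step 0: eval (max(tid, tid) == 10)   11111111111111111111111111111111
step 1: x <- ((w // 4) * (3 // 5))   00000000001000000000000000000000
step 2: x <- -7                      00000000001000000000000000000000
step 3: x <- tid                     00000000001000000000000000000000
step 4: w <- -2                      11111111110111111111111111111111
step 5: w <- -6                      11111111111111111111111111111111

Answer: 6 steps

w: -6,-6,-6,-6,-6,-6,-6,-6,-6,-6,-6,-6,-6,-6,-6,-6,-6,-6,-6,-6,-6,-6,-6,-6,-6,-6,-6,-6,-6,-6,-6,-6
x: 6,6,6,6,6,6,6,6,6,6,10,6,6,6,6,6,6,6,6,6,6,6,6,6,6,6,6,6,6,6,6,6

steps = 6; useful = 98; efficiency = 98/192 = 49/96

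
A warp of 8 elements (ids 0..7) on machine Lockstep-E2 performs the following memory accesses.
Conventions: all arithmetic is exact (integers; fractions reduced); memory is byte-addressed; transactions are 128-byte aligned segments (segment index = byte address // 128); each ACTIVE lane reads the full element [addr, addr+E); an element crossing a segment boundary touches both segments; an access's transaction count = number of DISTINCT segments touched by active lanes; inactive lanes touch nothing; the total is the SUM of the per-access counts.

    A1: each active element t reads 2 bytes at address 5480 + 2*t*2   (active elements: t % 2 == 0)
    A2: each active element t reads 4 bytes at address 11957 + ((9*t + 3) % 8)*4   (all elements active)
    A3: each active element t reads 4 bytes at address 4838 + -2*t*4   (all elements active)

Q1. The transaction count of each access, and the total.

A1: 2 transactions
A2: 1 transaction
A3: 1 transaction

Answer: 2,1,1; total 4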